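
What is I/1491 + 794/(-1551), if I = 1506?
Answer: 383984/770847 ≈ 0.49813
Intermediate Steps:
I/1491 + 794/(-1551) = 1506/1491 + 794/(-1551) = 1506*(1/1491) + 794*(-1/1551) = 502/497 - 794/1551 = 383984/770847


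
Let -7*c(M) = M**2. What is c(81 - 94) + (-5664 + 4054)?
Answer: -11439/7 ≈ -1634.1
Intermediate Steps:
c(M) = -M**2/7
c(81 - 94) + (-5664 + 4054) = -(81 - 94)**2/7 + (-5664 + 4054) = -1/7*(-13)**2 - 1610 = -1/7*169 - 1610 = -169/7 - 1610 = -11439/7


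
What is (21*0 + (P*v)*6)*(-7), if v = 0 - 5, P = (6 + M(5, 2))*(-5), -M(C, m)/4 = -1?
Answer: -10500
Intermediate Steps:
M(C, m) = 4 (M(C, m) = -4*(-1) = 4)
P = -50 (P = (6 + 4)*(-5) = 10*(-5) = -50)
v = -5
(21*0 + (P*v)*6)*(-7) = (21*0 - 50*(-5)*6)*(-7) = (0 + 250*6)*(-7) = (0 + 1500)*(-7) = 1500*(-7) = -10500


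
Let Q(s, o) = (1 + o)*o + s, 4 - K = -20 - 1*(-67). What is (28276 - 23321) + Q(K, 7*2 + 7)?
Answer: 5374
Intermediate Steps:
K = -43 (K = 4 - (-20 - 1*(-67)) = 4 - (-20 + 67) = 4 - 1*47 = 4 - 47 = -43)
Q(s, o) = s + o*(1 + o) (Q(s, o) = o*(1 + o) + s = s + o*(1 + o))
(28276 - 23321) + Q(K, 7*2 + 7) = (28276 - 23321) + ((7*2 + 7) - 43 + (7*2 + 7)²) = 4955 + ((14 + 7) - 43 + (14 + 7)²) = 4955 + (21 - 43 + 21²) = 4955 + (21 - 43 + 441) = 4955 + 419 = 5374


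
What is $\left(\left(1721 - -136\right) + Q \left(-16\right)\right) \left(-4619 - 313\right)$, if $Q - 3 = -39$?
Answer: $-11999556$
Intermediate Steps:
$Q = -36$ ($Q = 3 - 39 = -36$)
$\left(\left(1721 - -136\right) + Q \left(-16\right)\right) \left(-4619 - 313\right) = \left(\left(1721 - -136\right) - -576\right) \left(-4619 - 313\right) = \left(\left(1721 + 136\right) + 576\right) \left(-4932\right) = \left(1857 + 576\right) \left(-4932\right) = 2433 \left(-4932\right) = -11999556$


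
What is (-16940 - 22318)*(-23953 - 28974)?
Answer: 2077808166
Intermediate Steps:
(-16940 - 22318)*(-23953 - 28974) = -39258*(-52927) = 2077808166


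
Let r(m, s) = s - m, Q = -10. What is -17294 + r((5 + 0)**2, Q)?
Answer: -17329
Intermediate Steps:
-17294 + r((5 + 0)**2, Q) = -17294 + (-10 - (5 + 0)**2) = -17294 + (-10 - 1*5**2) = -17294 + (-10 - 1*25) = -17294 + (-10 - 25) = -17294 - 35 = -17329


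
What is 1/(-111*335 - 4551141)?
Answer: -1/4588326 ≈ -2.1794e-7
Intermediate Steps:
1/(-111*335 - 4551141) = 1/(-37185 - 4551141) = 1/(-4588326) = -1/4588326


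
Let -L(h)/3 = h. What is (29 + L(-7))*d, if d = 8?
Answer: 400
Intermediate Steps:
L(h) = -3*h
(29 + L(-7))*d = (29 - 3*(-7))*8 = (29 + 21)*8 = 50*8 = 400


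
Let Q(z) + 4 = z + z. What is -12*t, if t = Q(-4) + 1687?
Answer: -20100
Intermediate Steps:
Q(z) = -4 + 2*z (Q(z) = -4 + (z + z) = -4 + 2*z)
t = 1675 (t = (-4 + 2*(-4)) + 1687 = (-4 - 8) + 1687 = -12 + 1687 = 1675)
-12*t = -12*1675 = -20100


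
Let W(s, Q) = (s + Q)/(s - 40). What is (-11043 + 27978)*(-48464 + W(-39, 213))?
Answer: -64841236050/79 ≈ -8.2077e+8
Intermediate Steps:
W(s, Q) = (Q + s)/(-40 + s)
(-11043 + 27978)*(-48464 + W(-39, 213)) = (-11043 + 27978)*(-48464 + (213 - 39)/(-40 - 39)) = 16935*(-48464 + 174/(-79)) = 16935*(-48464 - 1/79*174) = 16935*(-48464 - 174/79) = 16935*(-3828830/79) = -64841236050/79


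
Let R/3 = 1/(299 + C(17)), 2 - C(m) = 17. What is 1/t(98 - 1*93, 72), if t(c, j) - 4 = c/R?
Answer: 3/1432 ≈ 0.0020950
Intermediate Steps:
C(m) = -15 (C(m) = 2 - 1*17 = 2 - 17 = -15)
R = 3/284 (R = 3/(299 - 15) = 3/284 ≈ 0.010563)
t(c, j) = 4 + 284*c/3 (t(c, j) = 4 + c/(3/284) = 4 + c*(284/3) = 4 + 284*c/3)
1/t(98 - 1*93, 72) = 1/(4 + 284*(98 - 1*93)/3) = 1/(4 + 284*(98 - 93)/3) = 1/(4 + (284/3)*5) = 1/(4 + 1420/3) = 1/(1432/3) = 3/1432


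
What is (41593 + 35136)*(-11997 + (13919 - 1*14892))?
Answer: -995175130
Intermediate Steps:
(41593 + 35136)*(-11997 + (13919 - 1*14892)) = 76729*(-11997 + (13919 - 14892)) = 76729*(-11997 - 973) = 76729*(-12970) = -995175130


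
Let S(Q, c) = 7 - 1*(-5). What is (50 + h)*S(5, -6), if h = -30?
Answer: 240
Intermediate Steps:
S(Q, c) = 12 (S(Q, c) = 7 + 5 = 12)
(50 + h)*S(5, -6) = (50 - 30)*12 = 20*12 = 240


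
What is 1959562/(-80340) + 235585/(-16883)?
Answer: -26005092073/678190110 ≈ -38.345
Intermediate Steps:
1959562/(-80340) + 235585/(-16883) = 1959562*(-1/80340) + 235585*(-1/16883) = -979781/40170 - 235585/16883 = -26005092073/678190110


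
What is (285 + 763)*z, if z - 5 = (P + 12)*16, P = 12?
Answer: 407672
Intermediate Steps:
z = 389 (z = 5 + (12 + 12)*16 = 5 + 24*16 = 5 + 384 = 389)
(285 + 763)*z = (285 + 763)*389 = 1048*389 = 407672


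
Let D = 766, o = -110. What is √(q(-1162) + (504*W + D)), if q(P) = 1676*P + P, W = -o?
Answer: 2*I*√473117 ≈ 1375.7*I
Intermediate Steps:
W = 110 (W = -1*(-110) = 110)
q(P) = 1677*P
√(q(-1162) + (504*W + D)) = √(1677*(-1162) + (504*110 + 766)) = √(-1948674 + (55440 + 766)) = √(-1948674 + 56206) = √(-1892468) = 2*I*√473117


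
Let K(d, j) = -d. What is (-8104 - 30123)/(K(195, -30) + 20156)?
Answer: -38227/19961 ≈ -1.9151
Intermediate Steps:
(-8104 - 30123)/(K(195, -30) + 20156) = (-8104 - 30123)/(-1*195 + 20156) = -38227/(-195 + 20156) = -38227/19961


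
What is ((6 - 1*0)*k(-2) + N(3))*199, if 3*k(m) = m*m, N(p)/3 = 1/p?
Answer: 1791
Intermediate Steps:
N(p) = 3/p
k(m) = m²/3 (k(m) = (m*m)/3 = m²/3)
((6 - 1*0)*k(-2) + N(3))*199 = ((6 - 1*0)*((⅓)*(-2)²) + 3/3)*199 = ((6 + 0)*((⅓)*4) + 3*(⅓))*199 = (6*(4/3) + 1)*199 = (8 + 1)*199 = 9*199 = 1791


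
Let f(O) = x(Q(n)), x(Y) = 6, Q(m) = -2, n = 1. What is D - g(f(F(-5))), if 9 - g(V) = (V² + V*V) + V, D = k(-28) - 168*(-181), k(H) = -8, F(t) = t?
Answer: 30469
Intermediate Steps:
f(O) = 6
D = 30400 (D = -8 - 168*(-181) = -8 + 30408 = 30400)
g(V) = 9 - V - 2*V² (g(V) = 9 - ((V² + V*V) + V) = 9 - ((V² + V²) + V) = 9 - (2*V² + V) = 9 - (V + 2*V²) = 9 + (-V - 2*V²) = 9 - V - 2*V²)
D - g(f(F(-5))) = 30400 - (9 - 1*6 - 2*6²) = 30400 - (9 - 6 - 2*36) = 30400 - (9 - 6 - 72) = 30400 - 1*(-69) = 30400 + 69 = 30469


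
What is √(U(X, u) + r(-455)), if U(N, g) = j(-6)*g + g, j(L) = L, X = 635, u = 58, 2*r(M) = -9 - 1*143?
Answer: I*√366 ≈ 19.131*I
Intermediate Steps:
r(M) = -76 (r(M) = (-9 - 1*143)/2 = (-9 - 143)/2 = (½)*(-152) = -76)
U(N, g) = -5*g (U(N, g) = -6*g + g = -5*g)
√(U(X, u) + r(-455)) = √(-5*58 - 76) = √(-290 - 76) = √(-366) = I*√366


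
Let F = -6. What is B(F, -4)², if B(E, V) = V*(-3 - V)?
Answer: 16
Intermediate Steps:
B(F, -4)² = (-1*(-4)*(3 - 4))² = (-1*(-4)*(-1))² = (-4)² = 16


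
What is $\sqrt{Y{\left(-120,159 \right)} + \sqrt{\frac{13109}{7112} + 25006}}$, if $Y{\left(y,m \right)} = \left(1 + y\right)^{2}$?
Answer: $\frac{\sqrt{44766942724 + 889 \sqrt{316227578618}}}{1778} \approx 119.66$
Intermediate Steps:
$\sqrt{Y{\left(-120,159 \right)} + \sqrt{\frac{13109}{7112} + 25006}} = \sqrt{\left(1 - 120\right)^{2} + \sqrt{\frac{13109}{7112} + 25006}} = \sqrt{\left(-119\right)^{2} + \sqrt{13109 \cdot \frac{1}{7112} + 25006}} = \sqrt{14161 + \sqrt{\frac{13109}{7112} + 25006}} = \sqrt{14161 + \sqrt{\frac{177855781}{7112}}} = \sqrt{14161 + \frac{\sqrt{316227578618}}{3556}}$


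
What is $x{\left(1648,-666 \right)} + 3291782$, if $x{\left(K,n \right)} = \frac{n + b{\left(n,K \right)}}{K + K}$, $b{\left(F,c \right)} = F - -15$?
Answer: $\frac{10849712155}{3296} \approx 3.2918 \cdot 10^{6}$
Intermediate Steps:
$b{\left(F,c \right)} = 15 + F$ ($b{\left(F,c \right)} = F + 15 = 15 + F$)
$x{\left(K,n \right)} = \frac{15 + 2 n}{2 K}$ ($x{\left(K,n \right)} = \frac{n + \left(15 + n\right)}{K + K} = \frac{15 + 2 n}{2 K}$)
$x{\left(1648,-666 \right)} + 3291782 = \frac{\frac{15}{2} - 666}{1648} + 3291782 = \frac{1}{1648} \left(- \frac{1317}{2}\right) + 3291782 = - \frac{1317}{3296} + 3291782 = \frac{10849712155}{3296}$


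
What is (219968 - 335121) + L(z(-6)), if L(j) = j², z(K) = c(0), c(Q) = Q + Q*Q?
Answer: -115153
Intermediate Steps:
c(Q) = Q + Q²
z(K) = 0 (z(K) = 0*(1 + 0) = 0*1 = 0)
(219968 - 335121) + L(z(-6)) = (219968 - 335121) + 0² = -115153 + 0 = -115153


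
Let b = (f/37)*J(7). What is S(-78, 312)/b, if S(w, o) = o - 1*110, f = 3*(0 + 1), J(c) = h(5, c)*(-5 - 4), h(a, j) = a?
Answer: -7474/135 ≈ -55.363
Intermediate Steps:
J(c) = -45 (J(c) = 5*(-5 - 4) = 5*(-9) = -45)
f = 3 (f = 3*1 = 3)
S(w, o) = -110 + o (S(w, o) = o - 110 = -110 + o)
b = -135/37 (b = (3/37)*(-45) = -135/37 ≈ -3.6486)
S(-78, 312)/b = (-110 + 312)/(-135/37) = 202*(-37/135) = -7474/135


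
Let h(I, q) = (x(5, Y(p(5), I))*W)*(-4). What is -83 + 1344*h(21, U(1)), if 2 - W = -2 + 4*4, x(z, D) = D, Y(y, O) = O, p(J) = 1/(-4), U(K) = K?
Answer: 1354669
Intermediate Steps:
p(J) = -¼
W = -12 (W = 2 - (-2 + 4*4) = 2 - (-2 + 16) = 2 - 1*14 = 2 - 14 = -12)
h(I, q) = 48*I (h(I, q) = (I*(-12))*(-4) = -12*I*(-4) = 48*I)
-83 + 1344*h(21, U(1)) = -83 + 1344*(48*21) = -83 + 1344*1008 = -83 + 1354752 = 1354669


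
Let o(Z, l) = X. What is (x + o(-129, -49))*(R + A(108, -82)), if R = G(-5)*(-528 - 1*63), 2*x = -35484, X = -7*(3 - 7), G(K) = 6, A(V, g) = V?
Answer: 60900732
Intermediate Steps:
X = 28 (X = -7*(-4) = 28)
x = -17742 (x = (½)*(-35484) = -17742)
o(Z, l) = 28
R = -3546 (R = 6*(-528 - 1*63) = 6*(-528 - 63) = 6*(-591) = -3546)
(x + o(-129, -49))*(R + A(108, -82)) = (-17742 + 28)*(-3546 + 108) = -17714*(-3438) = 60900732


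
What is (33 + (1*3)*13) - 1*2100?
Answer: -2028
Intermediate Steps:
(33 + (1*3)*13) - 1*2100 = (33 + 3*13) - 2100 = (33 + 39) - 2100 = 72 - 2100 = -2028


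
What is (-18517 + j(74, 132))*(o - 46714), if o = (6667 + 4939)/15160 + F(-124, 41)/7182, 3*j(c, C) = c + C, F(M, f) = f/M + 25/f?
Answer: 11925791940534917587/13838536152 ≈ 8.6178e+8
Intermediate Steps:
F(M, f) = 25/f + f/M
j(c, C) = C/3 + c/3 (j(c, C) = (c + C)/3 = (C + c)/3 = C/3 + c/3)
o = 17658113857/23064226920 (o = (6667 + 4939)/15160 + (25/41 + 41/(-124))/7182 = 11606*(1/15160) + (25*(1/41) + 41*(-1/124))*(1/7182) = 5803/7580 + (25/41 - 41/124)*(1/7182) = 5803/7580 + (1419/5084)*(1/7182) = 5803/7580 + 473/12171096 = 17658113857/23064226920 ≈ 0.76561)
(-18517 + j(74, 132))*(o - 46714) = (-18517 + ((1/3)*132 + (1/3)*74))*(17658113857/23064226920 - 46714) = (-18517 + (44 + 74/3))*(-1077404638227023/23064226920) = (-18517 + 206/3)*(-1077404638227023/23064226920) = -55345/3*(-1077404638227023/23064226920) = 11925791940534917587/13838536152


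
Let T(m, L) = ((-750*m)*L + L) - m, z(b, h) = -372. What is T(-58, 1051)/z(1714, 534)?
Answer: -45719609/372 ≈ -1.2290e+5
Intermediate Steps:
T(m, L) = L - m - 750*L*m (T(m, L) = (-750*L*m + L) - m = (L - 750*L*m) - m = L - m - 750*L*m)
T(-58, 1051)/z(1714, 534) = (1051 - 1*(-58) - 750*1051*(-58))/(-372) = (1051 + 58 + 45718500)*(-1/372) = 45719609*(-1/372) = -45719609/372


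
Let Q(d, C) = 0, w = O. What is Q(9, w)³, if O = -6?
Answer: 0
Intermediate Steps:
w = -6
Q(9, w)³ = 0³ = 0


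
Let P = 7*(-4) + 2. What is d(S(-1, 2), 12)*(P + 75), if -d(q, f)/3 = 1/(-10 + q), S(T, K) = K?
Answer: 147/8 ≈ 18.375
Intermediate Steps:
d(q, f) = -3/(-10 + q)
P = -26 (P = -28 + 2 = -26)
d(S(-1, 2), 12)*(P + 75) = (-3/(-10 + 2))*(-26 + 75) = -3/(-8)*49 = -3*(-⅛)*49 = (3/8)*49 = 147/8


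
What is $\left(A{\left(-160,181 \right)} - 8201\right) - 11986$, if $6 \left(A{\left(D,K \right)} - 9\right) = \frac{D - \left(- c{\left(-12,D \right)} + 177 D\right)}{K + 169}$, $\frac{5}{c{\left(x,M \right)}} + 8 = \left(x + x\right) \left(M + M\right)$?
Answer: $- \frac{12995030003}{644448} \approx -20165.0$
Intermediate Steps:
$c{\left(x,M \right)} = \frac{5}{-8 + 4 M x}$ ($c{\left(x,M \right)} = \frac{5}{-8 + \left(x + x\right) \left(M + M\right)} = \frac{5}{-8 + 2 x 2 M} = \frac{5}{-8 + 4 M x}$)
$A{\left(D,K \right)} = 9 + \frac{- 176 D + \frac{5}{4 \left(-2 - 12 D\right)}}{6 \left(169 + K\right)}$ ($A{\left(D,K \right)} = 9 + \frac{\left(D - \left(177 D - \frac{5}{4 \left(-2 + D \left(-12\right)\right)}\right)\right) \frac{1}{K + 169}}{6} = 9 + \frac{\left(D - \left(177 D - \frac{5}{4 \left(-2 - 12 D\right)}\right)\right) \frac{1}{169 + K}}{6} = 9 + \frac{\left(- 176 D + \frac{5}{4 \left(-2 - 12 D\right)}\right) \frac{1}{169 + K}}{6} = 9 + \frac{\frac{1}{169 + K} \left(- 176 D + \frac{5}{4 \left(-2 - 12 D\right)}\right)}{6} = 9 + \frac{- 176 D + \frac{5}{4 \left(-2 - 12 D\right)}}{6 \left(169 + K\right)}$)
$\left(A{\left(-160,181 \right)} - 8201\right) - 11986 = \left(\frac{-5 + 16 \left(1 + 6 \left(-160\right)\right) \left(4563 - -14080 + 27 \cdot 181\right)}{48 \left(1 + 6 \left(-160\right)\right) \left(169 + 181\right)} - 8201\right) - 11986 = \left(\frac{-5 + 16 \left(1 - 960\right) \left(4563 + 14080 + 4887\right)}{48 \left(1 - 960\right) 350} - 8201\right) - 11986 = \left(\frac{1}{48} \frac{1}{-959} \cdot \frac{1}{350} \left(-5 + 16 \left(-959\right) 23530\right) - 8201\right) - 11986 = \left(\frac{1}{48} \left(- \frac{1}{959}\right) \frac{1}{350} \left(-5 - 361044320\right) - 8201\right) - 11986 = \left(\frac{1}{48} \left(- \frac{1}{959}\right) \frac{1}{350} \left(-361044325\right) - 8201\right) - 11986 = \left(\frac{14441773}{644448} - 8201\right) - 11986 = - \frac{5270676275}{644448} - 11986 = - \frac{12995030003}{644448}$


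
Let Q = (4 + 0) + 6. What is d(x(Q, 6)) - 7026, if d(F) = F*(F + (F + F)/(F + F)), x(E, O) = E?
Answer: -6916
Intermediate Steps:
Q = 10 (Q = 4 + 6 = 10)
d(F) = F*(1 + F) (d(F) = F*(F + (2*F)/((2*F))) = F*(F + (2*F)*(1/(2*F))) = F*(F + 1) = F*(1 + F))
d(x(Q, 6)) - 7026 = 10*(1 + 10) - 7026 = 10*11 - 7026 = 110 - 7026 = -6916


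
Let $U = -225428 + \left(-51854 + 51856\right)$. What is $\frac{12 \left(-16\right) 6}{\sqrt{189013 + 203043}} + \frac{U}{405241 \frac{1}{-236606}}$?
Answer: $\frac{53337144156}{405241} - \frac{288 \sqrt{98014}}{49007} \approx 1.3162 \cdot 10^{5}$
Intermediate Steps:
$U = -225426$ ($U = -225428 + 2 = -225426$)
$\frac{12 \left(-16\right) 6}{\sqrt{189013 + 203043}} + \frac{U}{405241 \frac{1}{-236606}} = \frac{12 \left(-16\right) 6}{\sqrt{189013 + 203043}} - \frac{225426}{405241 \frac{1}{-236606}} = \frac{\left(-192\right) 6}{\sqrt{392056}} - \frac{225426}{405241 \left(- \frac{1}{236606}\right)} = - \frac{1152}{2 \sqrt{98014}} - \frac{225426}{- \frac{405241}{236606}} = - 1152 \frac{\sqrt{98014}}{196028} - - \frac{53337144156}{405241} = - \frac{288 \sqrt{98014}}{49007} + \frac{53337144156}{405241} = \frac{53337144156}{405241} - \frac{288 \sqrt{98014}}{49007}$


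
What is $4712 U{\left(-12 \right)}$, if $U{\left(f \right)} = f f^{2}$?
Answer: $-8142336$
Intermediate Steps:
$U{\left(f \right)} = f^{3}$
$4712 U{\left(-12 \right)} = 4712 \left(-12\right)^{3} = 4712 \left(-1728\right) = -8142336$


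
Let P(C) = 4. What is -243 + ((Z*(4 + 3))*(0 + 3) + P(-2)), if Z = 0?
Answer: -239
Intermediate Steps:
-243 + ((Z*(4 + 3))*(0 + 3) + P(-2)) = -243 + ((0*(4 + 3))*(0 + 3) + 4) = -243 + ((0*7)*3 + 4) = -243 + (0*3 + 4) = -243 + (0 + 4) = -243 + 4 = -239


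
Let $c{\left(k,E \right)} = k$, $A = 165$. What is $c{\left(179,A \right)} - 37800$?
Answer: $-37621$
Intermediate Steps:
$c{\left(179,A \right)} - 37800 = 179 - 37800 = -37621$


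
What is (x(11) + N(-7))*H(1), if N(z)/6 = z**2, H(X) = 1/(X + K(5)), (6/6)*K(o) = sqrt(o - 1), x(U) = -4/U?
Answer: 3230/33 ≈ 97.879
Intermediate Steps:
K(o) = sqrt(-1 + o) (K(o) = sqrt(o - 1) = sqrt(-1 + o))
H(X) = 1/(2 + X) (H(X) = 1/(X + sqrt(-1 + 5)) = 1/(X + sqrt(4)) = 1/(X + 2) = 1/(2 + X))
N(z) = 6*z**2
(x(11) + N(-7))*H(1) = (-4/11 + 6*(-7)**2)/(2 + 1) = (-4*1/11 + 6*49)/3 = (-4/11 + 294)*(1/3) = (3230/11)*(1/3) = 3230/33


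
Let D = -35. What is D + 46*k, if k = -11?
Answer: -541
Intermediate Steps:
D + 46*k = -35 + 46*(-11) = -35 - 506 = -541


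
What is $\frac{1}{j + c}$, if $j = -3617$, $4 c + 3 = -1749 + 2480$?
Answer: $- \frac{1}{3435} \approx -0.00029112$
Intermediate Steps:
$c = 182$ ($c = - \frac{3}{4} + \frac{-1749 + 2480}{4} = - \frac{3}{4} + \frac{1}{4} \cdot 731 = - \frac{3}{4} + \frac{731}{4} = 182$)
$\frac{1}{j + c} = \frac{1}{-3617 + 182} = \frac{1}{-3435} = - \frac{1}{3435}$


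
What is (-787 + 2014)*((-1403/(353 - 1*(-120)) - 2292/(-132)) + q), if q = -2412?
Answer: -1391498982/473 ≈ -2.9419e+6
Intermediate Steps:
(-787 + 2014)*((-1403/(353 - 1*(-120)) - 2292/(-132)) + q) = (-787 + 2014)*((-1403/(353 - 1*(-120)) - 2292/(-132)) - 2412) = 1227*((-1403/(353 + 120) - 2292*(-1/132)) - 2412) = 1227*((-1403/473 + 191/11) - 2412) = 1227*(6810/473 - 2412) = 1227*(-1134066/473) = -1391498982/473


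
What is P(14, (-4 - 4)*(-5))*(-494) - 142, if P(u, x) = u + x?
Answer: -26818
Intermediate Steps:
P(14, (-4 - 4)*(-5))*(-494) - 142 = (14 + (-4 - 4)*(-5))*(-494) - 142 = (14 - 8*(-5))*(-494) - 142 = (14 + 40)*(-494) - 142 = 54*(-494) - 142 = -26676 - 142 = -26818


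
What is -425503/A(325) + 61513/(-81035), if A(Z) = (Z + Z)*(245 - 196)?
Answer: -560612687/39707150 ≈ -14.119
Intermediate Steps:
A(Z) = 98*Z (A(Z) = (2*Z)*49 = 98*Z)
-425503/A(325) + 61513/(-81035) = -425503/(98*325) + 61513/(-81035) = -425503/31850 + 61513*(-1/81035) = -425503*1/31850 - 61513/81035 = -32731/2450 - 61513/81035 = -560612687/39707150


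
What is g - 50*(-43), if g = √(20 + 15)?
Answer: 2150 + √35 ≈ 2155.9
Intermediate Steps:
g = √35 ≈ 5.9161
g - 50*(-43) = √35 - 50*(-43) = √35 + 2150 = 2150 + √35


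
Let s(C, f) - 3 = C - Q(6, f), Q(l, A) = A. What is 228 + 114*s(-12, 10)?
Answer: -1938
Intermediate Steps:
s(C, f) = 3 + C - f (s(C, f) = 3 + (C - f) = 3 + C - f)
228 + 114*s(-12, 10) = 228 + 114*(3 - 12 - 1*10) = 228 + 114*(3 - 12 - 10) = 228 + 114*(-19) = 228 - 2166 = -1938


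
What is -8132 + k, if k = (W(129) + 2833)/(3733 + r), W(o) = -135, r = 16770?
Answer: -166727698/20503 ≈ -8131.9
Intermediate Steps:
k = 2698/20503 (k = (-135 + 2833)/(3733 + 16770) = 2698/20503 ≈ 0.13159)
-8132 + k = -8132 + 2698/20503 = -166727698/20503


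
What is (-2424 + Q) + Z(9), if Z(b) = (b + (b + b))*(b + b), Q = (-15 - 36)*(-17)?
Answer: -1071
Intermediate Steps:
Q = 867 (Q = -51*(-17) = 867)
Z(b) = 6*b**2 (Z(b) = (b + 2*b)*(2*b) = (3*b)*(2*b) = 6*b**2)
(-2424 + Q) + Z(9) = (-2424 + 867) + 6*9**2 = -1557 + 6*81 = -1557 + 486 = -1071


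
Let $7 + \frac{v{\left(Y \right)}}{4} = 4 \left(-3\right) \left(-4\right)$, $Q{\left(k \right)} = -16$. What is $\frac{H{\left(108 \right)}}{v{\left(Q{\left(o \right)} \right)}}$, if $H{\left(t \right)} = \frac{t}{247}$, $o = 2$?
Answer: $\frac{27}{10127} \approx 0.0026661$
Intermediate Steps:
$H{\left(t \right)} = \frac{t}{247}$ ($H{\left(t \right)} = t \frac{1}{247} = \frac{t}{247}$)
$v{\left(Y \right)} = 164$ ($v{\left(Y \right)} = -28 + 4 \cdot 4 \left(-3\right) \left(-4\right) = -28 + 4 \left(\left(-12\right) \left(-4\right)\right) = -28 + 4 \cdot 48 = -28 + 192 = 164$)
$\frac{H{\left(108 \right)}}{v{\left(Q{\left(o \right)} \right)}} = \frac{\frac{1}{247} \cdot 108}{164} = \frac{108}{247} \cdot \frac{1}{164} = \frac{27}{10127}$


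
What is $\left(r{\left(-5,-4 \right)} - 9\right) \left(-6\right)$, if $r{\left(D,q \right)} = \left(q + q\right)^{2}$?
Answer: $-330$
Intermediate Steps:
$r{\left(D,q \right)} = 4 q^{2}$ ($r{\left(D,q \right)} = \left(2 q\right)^{2} = 4 q^{2}$)
$\left(r{\left(-5,-4 \right)} - 9\right) \left(-6\right) = \left(4 \left(-4\right)^{2} - 9\right) \left(-6\right) = \left(4 \cdot 16 - 9\right) \left(-6\right) = \left(64 - 9\right) \left(-6\right) = 55 \left(-6\right) = -330$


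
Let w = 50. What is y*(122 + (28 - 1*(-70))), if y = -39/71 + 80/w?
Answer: 16412/71 ≈ 231.16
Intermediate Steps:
y = 373/355 (y = -39/71 + 80/50 = -39*1/71 + 80*(1/50) = -39/71 + 8/5 = 373/355 ≈ 1.0507)
y*(122 + (28 - 1*(-70))) = 373*(122 + (28 - 1*(-70)))/355 = 373*(122 + (28 + 70))/355 = 373*(122 + 98)/355 = (373/355)*220 = 16412/71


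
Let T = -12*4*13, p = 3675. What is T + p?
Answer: 3051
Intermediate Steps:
T = -624 (T = -48*13 = -624)
T + p = -624 + 3675 = 3051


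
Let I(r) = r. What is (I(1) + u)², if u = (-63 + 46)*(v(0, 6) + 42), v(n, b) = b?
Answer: 664225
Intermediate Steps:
u = -816 (u = (-63 + 46)*(6 + 42) = -17*48 = -816)
(I(1) + u)² = (1 - 816)² = (-815)² = 664225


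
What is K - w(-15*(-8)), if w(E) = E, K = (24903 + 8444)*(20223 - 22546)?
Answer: -77465201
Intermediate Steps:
K = -77465081 (K = 33347*(-2323) = -77465081)
K - w(-15*(-8)) = -77465081 - (-15)*(-8) = -77465081 - 1*120 = -77465081 - 120 = -77465201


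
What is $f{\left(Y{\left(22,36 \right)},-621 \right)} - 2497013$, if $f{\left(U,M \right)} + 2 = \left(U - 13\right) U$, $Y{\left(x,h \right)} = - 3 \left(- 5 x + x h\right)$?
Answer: $1715699$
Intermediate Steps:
$Y{\left(x,h \right)} = 15 x - 3 h x$ ($Y{\left(x,h \right)} = - 3 \left(- 5 x + h x\right) = 15 x - 3 h x$)
$f{\left(U,M \right)} = -2 + U \left(-13 + U\right)$ ($f{\left(U,M \right)} = -2 + \left(U - 13\right) U = -2 + \left(-13 + U\right) U = -2 + U \left(-13 + U\right)$)
$f{\left(Y{\left(22,36 \right)},-621 \right)} - 2497013 = \left(-2 + \left(3 \cdot 22 \left(5 - 36\right)\right)^{2} - 13 \cdot 3 \cdot 22 \left(5 - 36\right)\right) - 2497013 = \left(-2 + \left(3 \cdot 22 \left(-31\right)\right)^{2} - 13 \cdot 3 \cdot 22 \left(-31\right)\right) - 2497013 = \left(-2 + \left(-2046\right)^{2} - -26598\right) - 2497013 = \left(-2 + 4186116 + 26598\right) - 2497013 = 4212712 - 2497013 = 1715699$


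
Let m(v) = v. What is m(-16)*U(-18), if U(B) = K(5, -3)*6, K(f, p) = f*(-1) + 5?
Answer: 0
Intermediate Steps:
K(f, p) = 5 - f (K(f, p) = -f + 5 = 5 - f)
U(B) = 0 (U(B) = (5 - 1*5)*6 = (5 - 5)*6 = 0*6 = 0)
m(-16)*U(-18) = -16*0 = 0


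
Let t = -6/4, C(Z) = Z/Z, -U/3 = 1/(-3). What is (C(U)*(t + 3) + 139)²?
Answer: 78961/4 ≈ 19740.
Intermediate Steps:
U = 1 (U = -3/(-3) = -3*(-⅓) = 1)
C(Z) = 1
t = -3/2 (t = -6*¼ = -3/2 ≈ -1.5000)
(C(U)*(t + 3) + 139)² = (1*(-3/2 + 3) + 139)² = (1*(3/2) + 139)² = (3/2 + 139)² = (281/2)² = 78961/4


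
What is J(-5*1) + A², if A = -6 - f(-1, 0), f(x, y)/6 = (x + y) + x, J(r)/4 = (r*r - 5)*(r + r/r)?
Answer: -284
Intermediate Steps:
J(r) = 4*(1 + r)*(-5 + r²) (J(r) = 4*((r*r - 5)*(r + r/r)) = 4*((r² - 5)*(r + 1)) = 4*((-5 + r²)*(1 + r)) = 4*((1 + r)*(-5 + r²)) = 4*(1 + r)*(-5 + r²))
f(x, y) = 6*y + 12*x (f(x, y) = 6*((x + y) + x) = 6*(y + 2*x) = 6*y + 12*x)
A = 6 (A = -6 - (6*0 + 12*(-1)) = -6 - (0 - 12) = -6 - 1*(-12) = -6 + 12 = 6)
J(-5*1) + A² = (-20 - (-100) + 4*(-5*1)² + 4*(-5*1)³) + 6² = (-20 - 20*(-5) + 4*(-5)² + 4*(-5)³) + 36 = (-20 + 100 + 4*25 + 4*(-125)) + 36 = (-20 + 100 + 100 - 500) + 36 = -320 + 36 = -284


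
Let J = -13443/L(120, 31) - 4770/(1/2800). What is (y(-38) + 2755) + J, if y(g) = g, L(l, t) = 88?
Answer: -1175102347/88 ≈ -1.3353e+7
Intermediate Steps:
J = -1175341443/88 (J = -13443/88 - 4770/(1/2800) = -13443*1/88 - 4770/1/2800 = -13443/88 - 4770*2800 = -13443/88 - 13356000 = -1175341443/88 ≈ -1.3356e+7)
(y(-38) + 2755) + J = (-38 + 2755) - 1175341443/88 = 2717 - 1175341443/88 = -1175102347/88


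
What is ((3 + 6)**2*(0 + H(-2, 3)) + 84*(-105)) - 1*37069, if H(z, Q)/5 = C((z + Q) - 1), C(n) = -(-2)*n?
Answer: -45889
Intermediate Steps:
C(n) = 2*n
H(z, Q) = -10 + 10*Q + 10*z (H(z, Q) = 5*(2*((z + Q) - 1)) = 5*(2*((Q + z) - 1)) = 5*(2*(-1 + Q + z)) = 5*(-2 + 2*Q + 2*z) = -10 + 10*Q + 10*z)
((3 + 6)**2*(0 + H(-2, 3)) + 84*(-105)) - 1*37069 = ((3 + 6)**2*(0 + (-10 + 10*3 + 10*(-2))) + 84*(-105)) - 1*37069 = (9**2*(0 + (-10 + 30 - 20)) - 8820) - 37069 = (81*(0 + 0) - 8820) - 37069 = (81*0 - 8820) - 37069 = (0 - 8820) - 37069 = -8820 - 37069 = -45889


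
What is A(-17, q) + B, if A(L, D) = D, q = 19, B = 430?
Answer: 449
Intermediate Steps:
A(-17, q) + B = 19 + 430 = 449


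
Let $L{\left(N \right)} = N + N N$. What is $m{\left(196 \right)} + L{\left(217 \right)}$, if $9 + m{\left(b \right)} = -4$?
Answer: $47293$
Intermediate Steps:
$m{\left(b \right)} = -13$ ($m{\left(b \right)} = -9 - 4 = -13$)
$L{\left(N \right)} = N + N^{2}$
$m{\left(196 \right)} + L{\left(217 \right)} = -13 + 217 \left(1 + 217\right) = -13 + 217 \cdot 218 = -13 + 47306 = 47293$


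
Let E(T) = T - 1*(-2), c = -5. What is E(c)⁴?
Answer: 81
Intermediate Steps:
E(T) = 2 + T (E(T) = T + 2 = 2 + T)
E(c)⁴ = (2 - 5)⁴ = (-3)⁴ = 81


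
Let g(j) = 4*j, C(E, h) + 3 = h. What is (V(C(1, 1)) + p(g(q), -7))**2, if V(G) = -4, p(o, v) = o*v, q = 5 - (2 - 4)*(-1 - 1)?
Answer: 1024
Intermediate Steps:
C(E, h) = -3 + h
q = 1 (q = 5 - (-2)*(-2) = 5 - 1*4 = 5 - 4 = 1)
(V(C(1, 1)) + p(g(q), -7))**2 = (-4 + (4*1)*(-7))**2 = (-4 + 4*(-7))**2 = (-4 - 28)**2 = (-32)**2 = 1024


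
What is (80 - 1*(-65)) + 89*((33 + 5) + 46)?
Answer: 7621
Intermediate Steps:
(80 - 1*(-65)) + 89*((33 + 5) + 46) = (80 + 65) + 89*(38 + 46) = 145 + 89*84 = 145 + 7476 = 7621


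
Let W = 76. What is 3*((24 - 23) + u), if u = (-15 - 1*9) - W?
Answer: -297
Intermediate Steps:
u = -100 (u = (-15 - 1*9) - 1*76 = (-15 - 9) - 76 = -24 - 76 = -100)
3*((24 - 23) + u) = 3*((24 - 23) - 100) = 3*(1 - 100) = 3*(-99) = -297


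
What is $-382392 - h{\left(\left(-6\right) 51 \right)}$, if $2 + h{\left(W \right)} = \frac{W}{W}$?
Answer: $-382391$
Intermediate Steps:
$h{\left(W \right)} = -1$ ($h{\left(W \right)} = -2 + \frac{W}{W} = -2 + 1 = -1$)
$-382392 - h{\left(\left(-6\right) 51 \right)} = -382392 - -1 = -382392 + 1 = -382391$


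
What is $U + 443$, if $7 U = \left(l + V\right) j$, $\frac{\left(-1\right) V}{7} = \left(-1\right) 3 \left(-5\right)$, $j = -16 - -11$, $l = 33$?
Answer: $\frac{3461}{7} \approx 494.43$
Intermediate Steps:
$j = -5$ ($j = -16 + 11 = -5$)
$V = -105$ ($V = - 7 \left(-1\right) 3 \left(-5\right) = - 7 \left(\left(-3\right) \left(-5\right)\right) = \left(-7\right) 15 = -105$)
$U = \frac{360}{7}$ ($U = \frac{\left(33 - 105\right) \left(-5\right)}{7} = \frac{\left(-72\right) \left(-5\right)}{7} = \frac{1}{7} \cdot 360 = \frac{360}{7} \approx 51.429$)
$U + 443 = \frac{360}{7} + 443 = \frac{3461}{7}$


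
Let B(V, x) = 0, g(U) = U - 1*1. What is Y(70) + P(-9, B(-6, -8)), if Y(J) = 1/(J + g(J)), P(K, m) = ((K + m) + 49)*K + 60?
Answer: -41699/139 ≈ -299.99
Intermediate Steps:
g(U) = -1 + U (g(U) = U - 1 = -1 + U)
P(K, m) = 60 + K*(49 + K + m) (P(K, m) = (49 + K + m)*K + 60 = K*(49 + K + m) + 60 = 60 + K*(49 + K + m))
Y(J) = 1/(-1 + 2*J) (Y(J) = 1/(J + (-1 + J)) = 1/(-1 + 2*J))
Y(70) + P(-9, B(-6, -8)) = 1/(-1 + 2*70) + (60 + (-9)² + 49*(-9) - 9*0) = 1/(-1 + 140) + (60 + 81 - 441 + 0) = 1/139 - 300 = -41699/139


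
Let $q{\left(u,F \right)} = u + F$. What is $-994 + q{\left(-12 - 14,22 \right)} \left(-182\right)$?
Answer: $-266$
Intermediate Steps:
$q{\left(u,F \right)} = F + u$
$-994 + q{\left(-12 - 14,22 \right)} \left(-182\right) = -994 + \left(22 - 26\right) \left(-182\right) = -994 - -728 = -994 + 728 = -266$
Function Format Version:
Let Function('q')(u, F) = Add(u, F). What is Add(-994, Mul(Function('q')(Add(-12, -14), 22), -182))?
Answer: -266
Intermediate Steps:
Function('q')(u, F) = Add(F, u)
Add(-994, Mul(Function('q')(Add(-12, -14), 22), -182)) = Add(-994, Mul(Add(22, Add(-12, -14)), -182)) = Add(-994, Mul(Add(22, -26), -182)) = Add(-994, Mul(-4, -182)) = Add(-994, 728) = -266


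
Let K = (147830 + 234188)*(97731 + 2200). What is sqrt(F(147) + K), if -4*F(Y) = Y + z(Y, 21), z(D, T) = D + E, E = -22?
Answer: sqrt(38175440690) ≈ 1.9539e+5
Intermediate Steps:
K = 38175440758 (K = 382018*99931 = 38175440758)
z(D, T) = -22 + D (z(D, T) = D - 22 = -22 + D)
F(Y) = 11/2 - Y/2 (F(Y) = -(Y + (-22 + Y))/4 = -(-22 + 2*Y)/4 = 11/2 - Y/2)
sqrt(F(147) + K) = sqrt((11/2 - 1/2*147) + 38175440758) = sqrt((11/2 - 147/2) + 38175440758) = sqrt(-68 + 38175440758) = sqrt(38175440690)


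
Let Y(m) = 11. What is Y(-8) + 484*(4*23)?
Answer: 44539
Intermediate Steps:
Y(-8) + 484*(4*23) = 11 + 484*(4*23) = 11 + 484*92 = 11 + 44528 = 44539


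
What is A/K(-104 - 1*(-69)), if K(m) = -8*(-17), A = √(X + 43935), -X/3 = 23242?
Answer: I*√25791/136 ≈ 1.1809*I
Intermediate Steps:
X = -69726 (X = -3*23242 = -69726)
A = I*√25791 (A = √(-69726 + 43935) = √(-25791) = I*√25791 ≈ 160.6*I)
K(m) = 136
A/K(-104 - 1*(-69)) = (I*√25791)/136 = (I*√25791)*(1/136) = I*√25791/136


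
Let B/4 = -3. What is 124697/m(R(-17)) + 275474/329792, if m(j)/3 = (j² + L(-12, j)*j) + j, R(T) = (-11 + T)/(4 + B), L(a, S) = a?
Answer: -82204758893/51942240 ≈ -1582.6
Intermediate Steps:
B = -12 (B = 4*(-3) = -12)
R(T) = 11/8 - T/8 (R(T) = (-11 + T)/(4 - 12) = (-11 + T)/(-8) = (-11 + T)*(-⅛) = 11/8 - T/8)
m(j) = -33*j + 3*j² (m(j) = 3*((j² - 12*j) + j) = 3*(j² - 11*j) = -33*j + 3*j²)
124697/m(R(-17)) + 275474/329792 = 124697/((3*(11/8 - ⅛*(-17))*(-11 + (11/8 - ⅛*(-17))))) + 275474/329792 = 124697/((3*(11/8 + 17/8)*(-11 + (11/8 + 17/8)))) + 275474*(1/329792) = 124697/((3*(7/2)*(-11 + 7/2))) + 137737/164896 = 124697/((3*(7/2)*(-15/2))) + 137737/164896 = 124697/(-315/4) + 137737/164896 = 124697*(-4/315) + 137737/164896 = -498788/315 + 137737/164896 = -82204758893/51942240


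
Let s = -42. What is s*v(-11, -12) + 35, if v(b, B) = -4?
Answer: 203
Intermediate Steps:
s*v(-11, -12) + 35 = -42*(-4) + 35 = 168 + 35 = 203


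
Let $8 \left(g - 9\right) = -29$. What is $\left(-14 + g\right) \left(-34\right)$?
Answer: $\frac{1173}{4} \approx 293.25$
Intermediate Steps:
$g = \frac{43}{8}$ ($g = 9 + \frac{1}{8} \left(-29\right) = 9 - \frac{29}{8} = \frac{43}{8} \approx 5.375$)
$\left(-14 + g\right) \left(-34\right) = \left(-14 + \frac{43}{8}\right) \left(-34\right) = \left(- \frac{69}{8}\right) \left(-34\right) = \frac{1173}{4}$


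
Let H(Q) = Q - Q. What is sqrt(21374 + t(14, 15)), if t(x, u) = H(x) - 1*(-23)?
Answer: sqrt(21397) ≈ 146.28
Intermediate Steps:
H(Q) = 0
t(x, u) = 23 (t(x, u) = 0 - 1*(-23) = 0 + 23 = 23)
sqrt(21374 + t(14, 15)) = sqrt(21374 + 23) = sqrt(21397)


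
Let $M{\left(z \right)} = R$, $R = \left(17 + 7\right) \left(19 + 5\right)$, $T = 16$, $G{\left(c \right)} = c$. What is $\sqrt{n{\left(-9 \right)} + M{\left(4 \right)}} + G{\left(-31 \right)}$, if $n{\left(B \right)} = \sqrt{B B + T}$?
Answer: $-31 + \sqrt{576 + \sqrt{97}} \approx -6.7957$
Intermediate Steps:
$R = 576$ ($R = 24 \cdot 24 = 576$)
$M{\left(z \right)} = 576$
$n{\left(B \right)} = \sqrt{16 + B^{2}}$ ($n{\left(B \right)} = \sqrt{B B + 16} = \sqrt{B^{2} + 16} = \sqrt{16 + B^{2}}$)
$\sqrt{n{\left(-9 \right)} + M{\left(4 \right)}} + G{\left(-31 \right)} = \sqrt{\sqrt{16 + \left(-9\right)^{2}} + 576} - 31 = \sqrt{\sqrt{16 + 81} + 576} - 31 = \sqrt{\sqrt{97} + 576} - 31 = \sqrt{576 + \sqrt{97}} - 31 = -31 + \sqrt{576 + \sqrt{97}}$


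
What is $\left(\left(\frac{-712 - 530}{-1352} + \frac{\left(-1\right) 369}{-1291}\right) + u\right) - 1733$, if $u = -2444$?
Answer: $- \frac{3644283577}{872716} \approx -4175.8$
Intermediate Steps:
$\left(\left(\frac{-712 - 530}{-1352} + \frac{\left(-1\right) 369}{-1291}\right) + u\right) - 1733 = \left(\left(\frac{-712 - 530}{-1352} + \frac{\left(-1\right) 369}{-1291}\right) - 2444\right) - 1733 = \left(\left(\left(-712 - 530\right) \left(- \frac{1}{1352}\right) - - \frac{369}{1291}\right) - 2444\right) - 1733 = \left(\left(\left(-1242\right) \left(- \frac{1}{1352}\right) + \frac{369}{1291}\right) - 2444\right) - 1733 = \left(\left(\frac{621}{676} + \frac{369}{1291}\right) - 2444\right) - 1733 = \left(\frac{1051155}{872716} - 2444\right) - 1733 = - \frac{2131866749}{872716} - 1733 = - \frac{3644283577}{872716}$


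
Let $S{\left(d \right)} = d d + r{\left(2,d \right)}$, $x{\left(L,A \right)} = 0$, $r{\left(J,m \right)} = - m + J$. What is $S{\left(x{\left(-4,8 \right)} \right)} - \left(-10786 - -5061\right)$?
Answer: $5727$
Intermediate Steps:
$r{\left(J,m \right)} = J - m$
$S{\left(d \right)} = 2 + d^{2} - d$ ($S{\left(d \right)} = d d - \left(-2 + d\right) = d^{2} - \left(-2 + d\right) = 2 + d^{2} - d$)
$S{\left(x{\left(-4,8 \right)} \right)} - \left(-10786 - -5061\right) = \left(2 + 0^{2} - 0\right) - \left(-10786 - -5061\right) = \left(2 + 0 + 0\right) - \left(-10786 + 5061\right) = 2 - -5725 = 2 + 5725 = 5727$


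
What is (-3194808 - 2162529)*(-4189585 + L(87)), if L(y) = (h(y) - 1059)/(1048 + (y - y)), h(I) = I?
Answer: 5880596210440881/262 ≈ 2.2445e+13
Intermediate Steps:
L(y) = -1059/1048 + y/1048 (L(y) = (y - 1059)/(1048 + (y - y)) = (-1059 + y)/(1048 + 0) = (-1059 + y)/1048 = (-1059 + y)*(1/1048) = -1059/1048 + y/1048)
(-3194808 - 2162529)*(-4189585 + L(87)) = (-3194808 - 2162529)*(-4189585 + (-1059/1048 + (1/1048)*87)) = -5357337*(-4189585 + (-1059/1048 + 87/1048)) = -5357337*(-4189585 - 243/262) = -5357337*(-1097671513/262) = 5880596210440881/262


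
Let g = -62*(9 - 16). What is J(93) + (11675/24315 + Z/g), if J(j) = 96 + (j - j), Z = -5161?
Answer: 178527479/2110542 ≈ 84.589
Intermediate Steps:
J(j) = 96 (J(j) = 96 + 0 = 96)
g = 434 (g = -62*(-7) = 434)
J(93) + (11675/24315 + Z/g) = 96 + (11675/24315 - 5161/434) = 96 + (11675*(1/24315) - 5161*1/434) = 96 + (2335/4863 - 5161/434) = 96 - 24084553/2110542 = 178527479/2110542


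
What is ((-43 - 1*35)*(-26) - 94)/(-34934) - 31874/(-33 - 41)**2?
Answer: -281019225/47824646 ≈ -5.8760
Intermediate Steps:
((-43 - 1*35)*(-26) - 94)/(-34934) - 31874/(-33 - 41)**2 = ((-43 - 35)*(-26) - 94)*(-1/34934) - 31874/((-74)**2) = (-78*(-26) - 94)*(-1/34934) - 31874/5476 = (2028 - 94)*(-1/34934) - 31874*1/5476 = 1934*(-1/34934) - 15937/2738 = -967/17467 - 15937/2738 = -281019225/47824646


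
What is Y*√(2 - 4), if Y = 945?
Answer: 945*I*√2 ≈ 1336.4*I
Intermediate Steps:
Y*√(2 - 4) = 945*√(2 - 4) = 945*√(-2) = 945*(I*√2) = 945*I*√2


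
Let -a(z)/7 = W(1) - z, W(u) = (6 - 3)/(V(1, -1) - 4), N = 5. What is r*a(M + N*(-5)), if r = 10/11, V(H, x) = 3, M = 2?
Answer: -1400/11 ≈ -127.27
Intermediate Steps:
r = 10/11 (r = 10*(1/11) = 10/11 ≈ 0.90909)
W(u) = -3 (W(u) = (6 - 3)/(3 - 4) = 3/(-1) = 3*(-1) = -3)
a(z) = 21 + 7*z (a(z) = -7*(-3 - z) = 21 + 7*z)
r*a(M + N*(-5)) = 10*(21 + 7*(2 + 5*(-5)))/11 = 10*(21 + 7*(2 - 25))/11 = 10*(21 + 7*(-23))/11 = 10*(21 - 161)/11 = (10/11)*(-140) = -1400/11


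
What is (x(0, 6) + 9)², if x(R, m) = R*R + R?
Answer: 81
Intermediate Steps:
x(R, m) = R + R² (x(R, m) = R² + R = R + R²)
(x(0, 6) + 9)² = (0*(1 + 0) + 9)² = (0*1 + 9)² = (0 + 9)² = 9² = 81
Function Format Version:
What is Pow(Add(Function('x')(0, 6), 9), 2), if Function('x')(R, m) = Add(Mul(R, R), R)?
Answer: 81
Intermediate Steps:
Function('x')(R, m) = Add(R, Pow(R, 2)) (Function('x')(R, m) = Add(Pow(R, 2), R) = Add(R, Pow(R, 2)))
Pow(Add(Function('x')(0, 6), 9), 2) = Pow(Add(Mul(0, Add(1, 0)), 9), 2) = Pow(Add(Mul(0, 1), 9), 2) = Pow(Add(0, 9), 2) = Pow(9, 2) = 81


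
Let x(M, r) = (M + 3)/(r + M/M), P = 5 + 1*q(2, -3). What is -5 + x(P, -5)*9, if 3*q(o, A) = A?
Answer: -83/4 ≈ -20.750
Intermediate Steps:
q(o, A) = A/3
P = 4 (P = 5 + 1*((⅓)*(-3)) = 5 + 1*(-1) = 5 - 1 = 4)
x(M, r) = (3 + M)/(1 + r) (x(M, r) = (3 + M)/(r + 1) = (3 + M)/(1 + r))
-5 + x(P, -5)*9 = -5 + ((3 + 4)/(1 - 5))*9 = -5 + (7/(-4))*9 = -5 - ¼*7*9 = -5 - 7/4*9 = -5 - 63/4 = -83/4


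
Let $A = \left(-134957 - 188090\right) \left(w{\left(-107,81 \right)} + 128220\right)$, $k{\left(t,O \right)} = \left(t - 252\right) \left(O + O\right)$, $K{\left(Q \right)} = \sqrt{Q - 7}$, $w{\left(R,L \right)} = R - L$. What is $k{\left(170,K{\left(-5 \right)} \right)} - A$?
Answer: $41360353504 - 328 i \sqrt{3} \approx 4.136 \cdot 10^{10} - 568.11 i$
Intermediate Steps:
$K{\left(Q \right)} = \sqrt{-7 + Q}$
$k{\left(t,O \right)} = 2 O \left(-252 + t\right)$ ($k{\left(t,O \right)} = \left(-252 + t\right) 2 O = 2 O \left(-252 + t\right)$)
$A = -41360353504$ ($A = \left(-134957 - 188090\right) \left(\left(-107 - 81\right) + 128220\right) = - 323047 \left(\left(-107 - 81\right) + 128220\right) = - 323047 \left(-188 + 128220\right) = \left(-323047\right) 128032 = -41360353504$)
$k{\left(170,K{\left(-5 \right)} \right)} - A = 2 \sqrt{-7 - 5} \left(-252 + 170\right) - -41360353504 = 2 \sqrt{-12} \left(-82\right) + 41360353504 = 2 \cdot 2 i \sqrt{3} \left(-82\right) + 41360353504 = - 328 i \sqrt{3} + 41360353504 = 41360353504 - 328 i \sqrt{3}$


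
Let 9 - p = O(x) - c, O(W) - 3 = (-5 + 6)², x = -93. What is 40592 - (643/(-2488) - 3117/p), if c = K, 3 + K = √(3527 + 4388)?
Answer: 266314792279/6560856 + 1039*√7915/2637 ≈ 40627.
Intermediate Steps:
O(W) = 4 (O(W) = 3 + (-5 + 6)² = 3 + 1² = 3 + 1 = 4)
K = -3 + √7915 (K = -3 + √(3527 + 4388) = -3 + √7915 ≈ 85.966)
c = -3 + √7915 ≈ 85.966
p = 2 + √7915 (p = 9 - (4 - (-3 + √7915)) = 9 - (4 + (3 - √7915)) = 9 - (7 - √7915) = 9 + (-7 + √7915) = 2 + √7915 ≈ 90.966)
40592 - (643/(-2488) - 3117/p) = 40592 - (643/(-2488) - 3117/(2 + √7915)) = 40592 - (643*(-1/2488) - 3117/(2 + √7915)) = 40592 - (-643/2488 - 3117/(2 + √7915)) = 40592 + (643/2488 + 3117/(2 + √7915)) = 100993539/2488 + 3117/(2 + √7915)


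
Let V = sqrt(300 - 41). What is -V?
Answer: -sqrt(259) ≈ -16.093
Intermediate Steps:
V = sqrt(259) ≈ 16.093
-V = -sqrt(259)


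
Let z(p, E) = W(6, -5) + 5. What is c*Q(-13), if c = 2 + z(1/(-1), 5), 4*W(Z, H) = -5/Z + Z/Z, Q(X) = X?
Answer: -2197/24 ≈ -91.542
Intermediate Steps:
W(Z, H) = ¼ - 5/(4*Z) (W(Z, H) = (-5/Z + Z/Z)/4 = (-5/Z + 1)/4 = (1 - 5/Z)/4 = ¼ - 5/(4*Z))
z(p, E) = 121/24 (z(p, E) = (¼)*(-5 + 6)/6 + 5 = (¼)*(⅙)*1 + 5 = 1/24 + 5 = 121/24)
c = 169/24 (c = 2 + 121/24 = 169/24 ≈ 7.0417)
c*Q(-13) = (169/24)*(-13) = -2197/24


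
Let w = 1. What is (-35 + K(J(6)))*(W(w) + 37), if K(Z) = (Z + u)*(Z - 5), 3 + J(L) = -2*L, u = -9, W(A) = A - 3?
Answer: 15575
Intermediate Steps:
W(A) = -3 + A
J(L) = -3 - 2*L
K(Z) = (-9 + Z)*(-5 + Z) (K(Z) = (Z - 9)*(Z - 5) = (-9 + Z)*(-5 + Z))
(-35 + K(J(6)))*(W(w) + 37) = (-35 + (45 + (-3 - 2*6)² - 14*(-3 - 2*6)))*((-3 + 1) + 37) = (-35 + (45 + (-3 - 12)² - 14*(-3 - 12)))*(-2 + 37) = (-35 + (45 + (-15)² - 14*(-15)))*35 = (-35 + (45 + 225 + 210))*35 = (-35 + 480)*35 = 445*35 = 15575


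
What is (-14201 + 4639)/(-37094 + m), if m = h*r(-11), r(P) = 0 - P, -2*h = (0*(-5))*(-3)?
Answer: 4781/18547 ≈ 0.25778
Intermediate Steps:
h = 0 (h = -0*(-5)*(-3)/2 = -0*(-3) = -1/2*0 = 0)
r(P) = -P
m = 0 (m = 0*(-1*(-11)) = 0*11 = 0)
(-14201 + 4639)/(-37094 + m) = (-14201 + 4639)/(-37094 + 0) = -9562/(-37094) = -9562*(-1/37094) = 4781/18547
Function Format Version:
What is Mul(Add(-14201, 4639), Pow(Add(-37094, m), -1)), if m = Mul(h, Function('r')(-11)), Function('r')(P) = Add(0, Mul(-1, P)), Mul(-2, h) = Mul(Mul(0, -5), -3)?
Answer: Rational(4781, 18547) ≈ 0.25778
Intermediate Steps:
h = 0 (h = Mul(Rational(-1, 2), Mul(Mul(0, -5), -3)) = Mul(Rational(-1, 2), Mul(0, -3)) = Mul(Rational(-1, 2), 0) = 0)
Function('r')(P) = Mul(-1, P)
m = 0 (m = Mul(0, Mul(-1, -11)) = Mul(0, 11) = 0)
Mul(Add(-14201, 4639), Pow(Add(-37094, m), -1)) = Mul(Add(-14201, 4639), Pow(Add(-37094, 0), -1)) = Mul(-9562, Pow(-37094, -1)) = Mul(-9562, Rational(-1, 37094)) = Rational(4781, 18547)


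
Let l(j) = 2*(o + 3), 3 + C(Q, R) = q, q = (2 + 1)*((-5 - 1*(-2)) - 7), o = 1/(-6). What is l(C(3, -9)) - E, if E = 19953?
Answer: -59842/3 ≈ -19947.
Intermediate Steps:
o = -⅙ ≈ -0.16667
q = -30 (q = 3*((-5 + 2) - 7) = 3*(-3 - 7) = 3*(-10) = -30)
C(Q, R) = -33 (C(Q, R) = -3 - 30 = -33)
l(j) = 17/3 (l(j) = 2*(-⅙ + 3) = 2*(17/6) = 17/3)
l(C(3, -9)) - E = 17/3 - 1*19953 = 17/3 - 19953 = -59842/3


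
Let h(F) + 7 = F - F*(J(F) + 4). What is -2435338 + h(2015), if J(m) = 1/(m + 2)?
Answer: -4924285645/2017 ≈ -2.4414e+6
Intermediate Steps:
J(m) = 1/(2 + m)
h(F) = -7 + F - F*(4 + 1/(2 + F)) (h(F) = -7 + (F - F*(1/(2 + F) + 4)) = -7 + (F - F*(4 + 1/(2 + F))) = -7 + F - F*(4 + 1/(2 + F)))
-2435338 + h(2015) = -2435338 + (-1*2015 + (-7 - 3*2015)*(2 + 2015))/(2 + 2015) = -2435338 + (-2015 + (-7 - 6045)*2017)/2017 = -2435338 + (-2015 - 6052*2017)/2017 = -2435338 + (-2015 - 12206884)/2017 = -2435338 + (1/2017)*(-12208899) = -2435338 - 12208899/2017 = -4924285645/2017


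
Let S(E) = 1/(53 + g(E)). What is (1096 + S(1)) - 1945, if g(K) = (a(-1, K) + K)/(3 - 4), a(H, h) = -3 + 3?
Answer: -44147/52 ≈ -848.98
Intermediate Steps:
a(H, h) = 0
g(K) = -K (g(K) = (0 + K)/(3 - 4) = K/(-1) = K*(-1) = -K)
S(E) = 1/(53 - E)
(1096 + S(1)) - 1945 = (1096 - 1/(-53 + 1)) - 1945 = (1096 - 1/(-52)) - 1945 = (1096 - 1*(-1/52)) - 1945 = (1096 + 1/52) - 1945 = 56993/52 - 1945 = -44147/52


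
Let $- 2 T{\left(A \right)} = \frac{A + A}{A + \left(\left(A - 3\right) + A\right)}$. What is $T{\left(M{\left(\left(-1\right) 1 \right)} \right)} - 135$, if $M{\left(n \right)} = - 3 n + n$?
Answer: $- \frac{407}{3} \approx -135.67$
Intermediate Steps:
$M{\left(n \right)} = - 2 n$
$T{\left(A \right)} = - \frac{A}{-3 + 3 A}$ ($T{\left(A \right)} = - \frac{\left(A + A\right) \frac{1}{A + \left(\left(A - 3\right) + A\right)}}{2} = - \frac{2 A \frac{1}{A + \left(\left(-3 + A\right) + A\right)}}{2} = - \frac{2 A \frac{1}{A + \left(-3 + 2 A\right)}}{2} = - \frac{2 A \frac{1}{-3 + 3 A}}{2} = - \frac{A}{-3 + 3 A}$)
$T{\left(M{\left(\left(-1\right) 1 \right)} \right)} - 135 = - \frac{\left(-2\right) \left(\left(-1\right) 1\right)}{-3 + 3 \left(- 2 \left(\left(-1\right) 1\right)\right)} - 135 = - \frac{\left(-2\right) \left(-1\right)}{-3 + 3 \left(\left(-2\right) \left(-1\right)\right)} - 135 = \left(-1\right) 2 \frac{1}{-3 + 3 \cdot 2} - 135 = \left(-1\right) 2 \frac{1}{-3 + 6} - 135 = \left(-1\right) 2 \cdot \frac{1}{3} - 135 = - \frac{2}{3} - 135 = - \frac{407}{3}$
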